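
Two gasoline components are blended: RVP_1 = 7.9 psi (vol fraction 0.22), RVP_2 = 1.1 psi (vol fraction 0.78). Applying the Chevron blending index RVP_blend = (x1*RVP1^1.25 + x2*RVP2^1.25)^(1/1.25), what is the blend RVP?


Chevron index: RVP_blend = (sum xi*RVPi^1.25)^(1/1.25)
RVP^1.25 terms: 0.22 * 7.9^1.25 + 0.78 * 1.1^1.25 = 3.79247
RVP_blend = 3.79247^(1/1.25) = 2.905

2.905 psi


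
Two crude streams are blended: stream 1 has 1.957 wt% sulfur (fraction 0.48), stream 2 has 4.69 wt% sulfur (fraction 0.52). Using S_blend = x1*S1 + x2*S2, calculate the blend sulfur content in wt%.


Linear sulfur blending: S_blend = x1*S1 + x2*S2
Contribution 1: 0.48 * 1.957 = 0.93936 wt%
Contribution 2: 0.52 * 4.69 = 2.4388 wt%
S_blend = 0.93936 + 2.4388 = 3.37816

3.37816 wt%


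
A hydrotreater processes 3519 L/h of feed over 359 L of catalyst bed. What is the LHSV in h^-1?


LHSV = volumetric feed rate / catalyst volume
= 3519 L/h / 359 L
= 9.802 h^-1

9.802 h^-1


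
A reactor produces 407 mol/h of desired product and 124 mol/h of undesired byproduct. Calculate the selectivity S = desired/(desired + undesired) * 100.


Selectivity = desired / (desired + undesired) * 100
Total products = 407 + 124 = 531 mol/h
S = 407 / 531 * 100
= 0.7665 * 100
= 76.65 %

76.65 %


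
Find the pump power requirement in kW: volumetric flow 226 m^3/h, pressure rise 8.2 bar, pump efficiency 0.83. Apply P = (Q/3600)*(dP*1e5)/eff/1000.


Q = 226 / 3600 = 0.0627778 m^3/s
P = 0.0627778 * (8.2 * 1e5) / 0.83 / 1000 = 62.02

62.02 kW


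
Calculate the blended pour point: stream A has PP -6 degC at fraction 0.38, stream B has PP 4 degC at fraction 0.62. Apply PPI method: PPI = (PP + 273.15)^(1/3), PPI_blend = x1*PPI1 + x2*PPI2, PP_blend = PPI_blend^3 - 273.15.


PPI_1 = (-6 + 273.15)^(1/3) = 6.440482
PPI_2 = (4 + 273.15)^(1/3) = 6.51986
PPI_blend = 0.38 * 6.440482 + 0.62 * 6.51986 = 6.489696
PP_blend = 6.489696^3 - 273.15 = 273.321 - 273.15 = 0.17

0.17 degC


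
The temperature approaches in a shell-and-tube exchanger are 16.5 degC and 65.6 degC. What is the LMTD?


LMTD = (dT1 - dT2) / ln(dT1/dT2)
= (16.5 - 65.6) / ln(16.5 / 65.6) = -49.1 / -1.38022 = 35.57

35.57 degC


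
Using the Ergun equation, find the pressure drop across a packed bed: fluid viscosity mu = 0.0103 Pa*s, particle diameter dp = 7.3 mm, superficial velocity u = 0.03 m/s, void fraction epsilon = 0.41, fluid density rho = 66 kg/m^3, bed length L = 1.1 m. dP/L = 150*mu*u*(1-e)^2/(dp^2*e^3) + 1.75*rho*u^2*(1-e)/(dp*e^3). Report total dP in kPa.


dp = 7.3 mm = 0.0073 m
Viscous term = 150*0.0103*0.03*(1-0.41)^2 / (0.0073^2*0.41^3) = 4392.95
Inertial term = 1.75*66*0.03^2*(1-0.41) / (0.0073*0.41^3) = 121.9
dP/L = 4392.95 + 121.9 = 4514.85 Pa/m
dP = 4514.85 * 1.1 / 1000 = 4.966 kPa

4.966 kPa


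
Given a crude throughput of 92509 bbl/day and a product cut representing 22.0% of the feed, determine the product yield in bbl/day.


Crude throughput = 92509 bbl/day
Fraction yield = 22.0%
yield = throughput * fraction / 100
yield = 92509 * 22.0 / 100 = 20351.98

20351.98 bbl/day


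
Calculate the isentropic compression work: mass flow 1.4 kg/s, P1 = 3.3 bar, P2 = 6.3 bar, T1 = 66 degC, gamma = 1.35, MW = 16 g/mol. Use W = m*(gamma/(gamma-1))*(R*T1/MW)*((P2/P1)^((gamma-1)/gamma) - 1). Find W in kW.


Isentropic work: W = m*(gamma/(gamma-1))*(R*T1/MW)*((P2/P1)^((gamma-1)/gamma) - 1)
T1 = 66 + 273.15 = 339.15 K
Pressure ratio = 6.3 / 3.3 = 1.90909
Exponent = (1.35 - 1)/1.35 = 0.259259
(P2/P1)^exp - 1 = 1.90909^0.259259 - 1 = 0.182515
W = 1.4 * 1.35 / 0.35 * 8.314 * 339.15 / 16 * 0.182515 = 173.7

173.7 kW


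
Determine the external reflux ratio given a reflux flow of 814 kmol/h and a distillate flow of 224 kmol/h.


Reflux ratio definition: R = L / D (liquid returned / distillate withdrawn)
L = 814 kmol/h, D = 224 kmol/h
R = 814 / 224 = 3.634

3.634


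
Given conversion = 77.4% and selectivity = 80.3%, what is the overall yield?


Overall yield = conversion (%) * selectivity (%) / 100
Conversion = 77.4%, Selectivity = 80.3%
Y = 77.4 * 80.3 / 100
= 62.1522 %

62.1522 %


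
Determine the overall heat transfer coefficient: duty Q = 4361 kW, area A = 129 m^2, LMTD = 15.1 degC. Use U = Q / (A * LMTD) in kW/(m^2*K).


From Q = U*A*LMTD, U = Q / (A * LMTD)
U = 4361 / (129 * 15.1) = 4361 / 1947.9 = 2.239

2.239 kW/(m^2*K)


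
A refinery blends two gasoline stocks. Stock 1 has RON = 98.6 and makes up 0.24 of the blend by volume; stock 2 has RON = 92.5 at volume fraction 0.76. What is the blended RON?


Linear blending: RON_blend = sum(vi * RONi)
Contribution 1: 0.24 * 98.6 = 23.664
Contribution 2: 0.76 * 92.5 = 70.3
RON_blend = 23.664 + 70.3 = 93.964

93.964


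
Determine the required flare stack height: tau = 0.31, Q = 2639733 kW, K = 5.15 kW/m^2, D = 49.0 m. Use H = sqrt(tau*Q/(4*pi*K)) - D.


tau*Q/(4*pi*K) = 0.31 * 2639733 / (4 * pi * 5.15) = 12644.6
sqrt(12644.6) = 112.448
H = 112.448 - 49.0 = 63.45

63.45 m


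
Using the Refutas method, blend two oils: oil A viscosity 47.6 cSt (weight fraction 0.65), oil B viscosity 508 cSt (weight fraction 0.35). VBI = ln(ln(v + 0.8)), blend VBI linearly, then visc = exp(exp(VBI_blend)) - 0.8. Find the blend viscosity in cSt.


Refutas method: VBN_i = 14.534*ln(ln(visc_i + 0.8)) + 10.975, blended linearly by mass fraction; since VBN is linear in VBI_i = ln(ln(visc_i + 0.8)) and the fractions sum to 1, blend VBI directly: visc = exp(exp(VBI_blend)) - 0.8
VBI_1 = ln(ln(47.6 + 0.8)) = 1.35571
VBI_2 = ln(ln(508 + 0.8)) = 1.82971
VBI_blend = 0.65 * 1.35571 + 0.35 * 1.82971 = 1.52161
visc_blend = exp(exp(1.52161)) - 0.8 = 96.67

96.67 cSt


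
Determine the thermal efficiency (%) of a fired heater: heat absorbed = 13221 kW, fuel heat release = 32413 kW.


Furnace efficiency = Q_absorbed / Q_fuel * 100
= 13221 / 32413 * 100 = 40.79

40.79 %


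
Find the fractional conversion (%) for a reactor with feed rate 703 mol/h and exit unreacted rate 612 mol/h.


X = (F_in - F_out) / F_in * 100
Moles reacted = 703 - 612 = 91
X = 91 / 703 * 100
= 0.1294 * 100
= 12.94 %

12.94 %


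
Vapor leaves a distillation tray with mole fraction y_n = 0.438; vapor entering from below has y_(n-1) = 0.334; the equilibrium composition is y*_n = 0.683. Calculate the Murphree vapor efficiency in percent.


Murphree vapor efficiency: EMV = (y_n - y_(n-1)) / (y*_n - y_(n-1)) * 100
EMV = (0.438 - 0.334) / (0.683 - 0.334) * 100 = 0.104 / 0.349 * 100 = 29.80

29.80 %


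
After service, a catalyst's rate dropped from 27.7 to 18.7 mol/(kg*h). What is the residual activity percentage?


Activity (%) = (rate_used / rate_fresh) * 100
rate_used = 18.7, rate_fresh = 27.7
= (18.7 / 27.7) * 100
= 0.6751 * 100 = 67.51

67.51 %


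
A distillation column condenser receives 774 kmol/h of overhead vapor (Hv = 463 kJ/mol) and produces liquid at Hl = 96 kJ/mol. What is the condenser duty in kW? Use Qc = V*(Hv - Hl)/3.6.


Qc = 774 * (463 - 96) / 3.6 = 774 * 367 / 3.6 = 78900

78900 kW


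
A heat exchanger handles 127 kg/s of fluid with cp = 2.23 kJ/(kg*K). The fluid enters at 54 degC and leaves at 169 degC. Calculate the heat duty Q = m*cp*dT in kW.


Q = m_dot * cp * delta_T
delta_T = 169 - 54 = 115 K
Q = 127 * 2.23 * 115
= 283.21 * 115
= 32569.15 kW

32569.15 kW


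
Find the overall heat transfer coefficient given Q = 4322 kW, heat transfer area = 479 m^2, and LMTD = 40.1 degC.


From Q = U*A*LMTD, U = Q / (A * LMTD)
U = 4322 / (479 * 40.1) = 4322 / 19207.9 = 0.2250

0.2250 kW/(m^2*K)


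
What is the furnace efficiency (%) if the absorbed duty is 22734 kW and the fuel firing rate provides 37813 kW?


Furnace efficiency = Q_absorbed / Q_fuel * 100
= 22734 / 37813 * 100 = 60.12

60.12 %


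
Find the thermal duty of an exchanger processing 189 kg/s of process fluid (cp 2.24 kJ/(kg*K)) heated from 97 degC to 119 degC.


Q = m_dot * cp * delta_T
delta_T = 119 - 97 = 22 K
Q = 189 * 2.24 * 22
= 423.36 * 22
= 9313.92 kW

9313.92 kW


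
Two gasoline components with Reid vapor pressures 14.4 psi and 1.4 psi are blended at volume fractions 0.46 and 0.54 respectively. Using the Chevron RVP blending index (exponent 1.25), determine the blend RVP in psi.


Chevron index: RVP_blend = (sum xi*RVPi^1.25)^(1/1.25)
RVP^1.25 terms: 0.46 * 14.4^1.25 + 0.54 * 1.4^1.25 = 13.7259
RVP_blend = 13.7259^(1/1.25) = 8.129

8.129 psi


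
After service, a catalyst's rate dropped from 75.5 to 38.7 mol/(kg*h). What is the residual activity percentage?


Activity (%) = (rate_used / rate_fresh) * 100
rate_used = 38.7, rate_fresh = 75.5
= (38.7 / 75.5) * 100
= 0.5126 * 100 = 51.26

51.26 %


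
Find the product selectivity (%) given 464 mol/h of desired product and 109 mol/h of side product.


Selectivity = desired / (desired + undesired) * 100
Total products = 464 + 109 = 573 mol/h
S = 464 / 573 * 100
= 0.8098 * 100
= 80.98 %

80.98 %


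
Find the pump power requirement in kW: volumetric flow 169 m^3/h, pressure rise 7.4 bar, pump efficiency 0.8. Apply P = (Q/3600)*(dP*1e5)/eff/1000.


Q = 169 / 3600 = 0.0469444 m^3/s
P = 0.0469444 * (7.4 * 1e5) / 0.8 / 1000 = 43.42

43.42 kW


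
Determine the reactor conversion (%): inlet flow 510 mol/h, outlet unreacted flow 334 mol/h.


X = (F_in - F_out) / F_in * 100
Moles reacted = 510 - 334 = 176
X = 176 / 510 * 100
= 0.3451 * 100
= 34.51 %

34.51 %


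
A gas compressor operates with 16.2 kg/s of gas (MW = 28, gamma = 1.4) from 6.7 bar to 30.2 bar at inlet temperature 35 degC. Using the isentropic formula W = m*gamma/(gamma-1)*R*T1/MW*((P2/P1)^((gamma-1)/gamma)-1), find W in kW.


Isentropic work: W = m*(gamma/(gamma-1))*(R*T1/MW)*((P2/P1)^((gamma-1)/gamma) - 1)
T1 = 35 + 273.15 = 308.15 K
Pressure ratio = 30.2 / 6.7 = 4.50746
Exponent = (1.4 - 1)/1.4 = 0.285714
(P2/P1)^exp - 1 = 4.50746^0.285714 - 1 = 0.537579
W = 16.2 * 1.4 / 0.4 * 8.314 * 308.15 / 28 * 0.537579 = 2789

2789 kW


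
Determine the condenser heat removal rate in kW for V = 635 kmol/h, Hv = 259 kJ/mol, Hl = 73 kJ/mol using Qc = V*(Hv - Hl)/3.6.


Qc = 635 * (259 - 73) / 3.6 = 635 * 186 / 3.6 = 32810

32810 kW


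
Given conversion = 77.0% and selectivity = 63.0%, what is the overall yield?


Overall yield = conversion (%) * selectivity (%) / 100
Conversion = 77.0%, Selectivity = 63.0%
Y = 77.0 * 63.0 / 100
= 48.51 %

48.51 %


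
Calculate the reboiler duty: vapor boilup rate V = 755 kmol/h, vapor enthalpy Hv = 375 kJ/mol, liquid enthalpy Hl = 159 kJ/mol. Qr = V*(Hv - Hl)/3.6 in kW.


Qr = 755 * (375 - 159) / 3.6 = 755 * 216 / 3.6 = 45300

45300 kW


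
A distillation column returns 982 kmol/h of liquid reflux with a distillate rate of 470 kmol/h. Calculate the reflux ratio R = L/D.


Reflux ratio definition: R = L / D (liquid returned / distillate withdrawn)
L = 982 kmol/h, D = 470 kmol/h
R = 982 / 470 = 2.089

2.089


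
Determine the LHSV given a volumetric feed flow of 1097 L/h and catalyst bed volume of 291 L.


LHSV = volumetric feed rate / catalyst volume
= 1097 L/h / 291 L
= 3.770 h^-1

3.770 h^-1


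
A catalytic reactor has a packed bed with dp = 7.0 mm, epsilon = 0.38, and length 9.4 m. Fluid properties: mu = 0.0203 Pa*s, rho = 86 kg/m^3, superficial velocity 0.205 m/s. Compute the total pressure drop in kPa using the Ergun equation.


dp = 7.0 mm = 0.007 m
Viscous term = 150*0.0203*0.205*(1-0.38)^2 / (0.007^2*0.38^3) = 89243.7
Inertial term = 1.75*86*0.205^2*(1-0.38) / (0.007*0.38^3) = 10209.1
dP/L = 89243.7 + 10209.1 = 99452.8 Pa/m
dP = 99452.8 * 9.4 / 1000 = 934.9 kPa

934.9 kPa


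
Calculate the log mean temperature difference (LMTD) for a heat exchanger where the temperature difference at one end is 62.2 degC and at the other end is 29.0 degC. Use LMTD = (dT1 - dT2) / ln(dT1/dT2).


LMTD = (dT1 - dT2) / ln(dT1/dT2)
= (62.2 - 29.0) / ln(62.2 / 29.0) = 33.2 / 0.763059 = 43.51

43.51 degC


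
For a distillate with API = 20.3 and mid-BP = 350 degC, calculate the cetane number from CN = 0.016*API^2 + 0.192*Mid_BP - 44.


CN = 0.016 * 20.3^2 + 0.192 * 350 - 44
CN = 6.59344 + 67.2 - 44 = 29.79344

29.79344


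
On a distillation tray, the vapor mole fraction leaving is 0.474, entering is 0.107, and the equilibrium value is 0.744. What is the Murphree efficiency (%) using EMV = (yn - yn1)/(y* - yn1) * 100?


Murphree vapor efficiency: EMV = (y_n - y_(n-1)) / (y*_n - y_(n-1)) * 100
EMV = (0.474 - 0.107) / (0.744 - 0.107) * 100 = 0.367 / 0.637 * 100 = 57.61

57.61 %


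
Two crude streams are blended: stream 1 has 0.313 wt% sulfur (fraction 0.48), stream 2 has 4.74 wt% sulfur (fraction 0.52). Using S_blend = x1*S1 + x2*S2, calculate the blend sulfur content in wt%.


Linear sulfur blending: S_blend = x1*S1 + x2*S2
Contribution 1: 0.48 * 0.313 = 0.15024 wt%
Contribution 2: 0.52 * 4.74 = 2.4648 wt%
S_blend = 0.15024 + 2.4648 = 2.61504

2.61504 wt%


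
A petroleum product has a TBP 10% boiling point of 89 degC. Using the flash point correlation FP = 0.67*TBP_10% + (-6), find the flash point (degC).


FP = 0.67 * 89 + (-6) = 53.63

53.63 degC


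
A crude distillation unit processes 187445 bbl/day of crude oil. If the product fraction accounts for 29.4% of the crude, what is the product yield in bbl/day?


Crude throughput = 187445 bbl/day
Fraction yield = 29.4%
yield = throughput * fraction / 100
yield = 187445 * 29.4 / 100 = 55108.83

55108.83 bbl/day


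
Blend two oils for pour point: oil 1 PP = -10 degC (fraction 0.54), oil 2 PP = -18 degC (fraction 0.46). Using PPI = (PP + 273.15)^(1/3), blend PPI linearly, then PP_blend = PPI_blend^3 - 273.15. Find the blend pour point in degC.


PPI_1 = (-10 + 273.15)^(1/3) = 6.408176
PPI_2 = (-18 + 273.15)^(1/3) = 6.342569
PPI_blend = 0.54 * 6.408176 + 0.46 * 6.342569 = 6.377997
PP_blend = 6.377997^3 - 273.15 = 259.4496 - 273.15 = -13.7

-13.7 degC


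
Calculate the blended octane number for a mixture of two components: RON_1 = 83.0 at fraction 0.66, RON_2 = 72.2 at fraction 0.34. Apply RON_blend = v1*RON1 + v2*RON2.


Linear blending: RON_blend = sum(vi * RONi)
Contribution 1: 0.66 * 83.0 = 54.78
Contribution 2: 0.34 * 72.2 = 24.548
RON_blend = 54.78 + 24.548 = 79.328

79.328


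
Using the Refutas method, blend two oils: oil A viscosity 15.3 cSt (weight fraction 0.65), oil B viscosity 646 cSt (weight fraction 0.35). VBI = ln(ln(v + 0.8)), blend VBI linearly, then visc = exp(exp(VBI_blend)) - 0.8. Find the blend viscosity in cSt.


Refutas method: VBN_i = 14.534*ln(ln(visc_i + 0.8)) + 10.975, blended linearly by mass fraction; since VBN is linear in VBI_i = ln(ln(visc_i + 0.8)) and the fractions sum to 1, blend VBI directly: visc = exp(exp(VBI_blend)) - 0.8
VBI_1 = ln(ln(15.3 + 0.8)) = 1.02203
VBI_2 = ln(ln(646 + 0.8)) = 1.86749
VBI_blend = 0.65 * 1.02203 + 0.35 * 1.86749 = 1.31794
visc_blend = exp(exp(1.31794)) - 0.8 = 41.12

41.12 cSt


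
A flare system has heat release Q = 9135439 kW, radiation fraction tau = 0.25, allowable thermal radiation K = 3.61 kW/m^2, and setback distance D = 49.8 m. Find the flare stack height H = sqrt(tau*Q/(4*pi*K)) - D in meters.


tau*Q/(4*pi*K) = 0.25 * 9135439 / (4 * pi * 3.61) = 50344.5
sqrt(50344.5) = 224.376
H = 224.376 - 49.8 = 174.6

174.6 m


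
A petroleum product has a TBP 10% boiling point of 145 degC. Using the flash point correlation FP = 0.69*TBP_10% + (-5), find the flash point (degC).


FP = 0.69 * 145 + (-5) = 95.05

95.05 degC


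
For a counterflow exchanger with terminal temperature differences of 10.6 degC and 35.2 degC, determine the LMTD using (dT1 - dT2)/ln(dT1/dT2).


LMTD = (dT1 - dT2) / ln(dT1/dT2)
= (10.6 - 35.2) / ln(10.6 / 35.2) = -24.6 / -1.20019 = 20.50

20.50 degC


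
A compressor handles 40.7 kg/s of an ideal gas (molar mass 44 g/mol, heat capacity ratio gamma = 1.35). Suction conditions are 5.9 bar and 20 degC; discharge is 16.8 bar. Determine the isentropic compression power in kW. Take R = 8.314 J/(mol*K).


Isentropic work: W = m*(gamma/(gamma-1))*(R*T1/MW)*((P2/P1)^((gamma-1)/gamma) - 1)
T1 = 20 + 273.15 = 293.15 K
Pressure ratio = 16.8 / 5.9 = 2.84746
Exponent = (1.35 - 1)/1.35 = 0.259259
(P2/P1)^exp - 1 = 2.84746^0.259259 - 1 = 0.311663
W = 40.7 * 1.35 / 0.35 * 8.314 * 293.15 / 44 * 0.311663 = 2710

2710 kW


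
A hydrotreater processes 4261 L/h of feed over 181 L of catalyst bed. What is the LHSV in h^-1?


LHSV = volumetric feed rate / catalyst volume
= 4261 L/h / 181 L
= 23.54 h^-1

23.54 h^-1


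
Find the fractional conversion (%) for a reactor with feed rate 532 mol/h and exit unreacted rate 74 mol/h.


X = (F_in - F_out) / F_in * 100
Moles reacted = 532 - 74 = 458
X = 458 / 532 * 100
= 0.8609 * 100
= 86.09 %

86.09 %


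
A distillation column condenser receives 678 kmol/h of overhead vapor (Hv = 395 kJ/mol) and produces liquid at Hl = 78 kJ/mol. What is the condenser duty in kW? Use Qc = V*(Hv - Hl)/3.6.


Qc = 678 * (395 - 78) / 3.6 = 678 * 317 / 3.6 = 59700

59700 kW


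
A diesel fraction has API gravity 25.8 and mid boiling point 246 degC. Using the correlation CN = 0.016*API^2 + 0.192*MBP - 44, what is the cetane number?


CN = 0.016 * 25.8^2 + 0.192 * 246 - 44
CN = 10.65024 + 47.232 - 44 = 13.88224

13.88224


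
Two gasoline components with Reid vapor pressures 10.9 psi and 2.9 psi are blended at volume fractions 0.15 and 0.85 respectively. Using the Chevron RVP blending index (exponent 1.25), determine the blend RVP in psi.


Chevron index: RVP_blend = (sum xi*RVPi^1.25)^(1/1.25)
RVP^1.25 terms: 0.15 * 10.9^1.25 + 0.85 * 2.9^1.25 = 6.18755
RVP_blend = 6.18755^(1/1.25) = 4.297

4.297 psi


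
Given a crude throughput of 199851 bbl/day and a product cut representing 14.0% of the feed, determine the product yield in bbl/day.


Crude throughput = 199851 bbl/day
Fraction yield = 14.0%
yield = throughput * fraction / 100
yield = 199851 * 14.0 / 100 = 27979.14

27979.14 bbl/day


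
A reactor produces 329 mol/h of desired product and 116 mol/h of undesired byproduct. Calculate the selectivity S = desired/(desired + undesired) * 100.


Selectivity = desired / (desired + undesired) * 100
Total products = 329 + 116 = 445 mol/h
S = 329 / 445 * 100
= 0.7393 * 100
= 73.93 %

73.93 %


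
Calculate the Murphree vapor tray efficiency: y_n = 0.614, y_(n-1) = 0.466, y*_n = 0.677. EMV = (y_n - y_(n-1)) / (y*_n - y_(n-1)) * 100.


Murphree vapor efficiency: EMV = (y_n - y_(n-1)) / (y*_n - y_(n-1)) * 100
EMV = (0.614 - 0.466) / (0.677 - 0.466) * 100 = 0.148 / 0.211 * 100 = 70.14

70.14 %


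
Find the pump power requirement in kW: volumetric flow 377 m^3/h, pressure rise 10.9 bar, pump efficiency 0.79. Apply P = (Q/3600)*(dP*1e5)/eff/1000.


Q = 377 / 3600 = 0.104722 m^3/s
P = 0.104722 * (10.9 * 1e5) / 0.79 / 1000 = 144.5

144.5 kW


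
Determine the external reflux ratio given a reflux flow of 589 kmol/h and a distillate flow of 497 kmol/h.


Reflux ratio definition: R = L / D (liquid returned / distillate withdrawn)
L = 589 kmol/h, D = 497 kmol/h
R = 589 / 497 = 1.185

1.185


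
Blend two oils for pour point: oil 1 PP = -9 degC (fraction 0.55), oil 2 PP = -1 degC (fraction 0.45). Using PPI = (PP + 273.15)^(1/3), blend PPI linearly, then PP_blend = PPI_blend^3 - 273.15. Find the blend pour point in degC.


PPI_1 = (-9 + 273.15)^(1/3) = 6.416283
PPI_2 = (-1 + 273.15)^(1/3) = 6.480414
PPI_blend = 0.55 * 6.416283 + 0.45 * 6.480414 = 6.445142
PP_blend = 6.445142^3 - 273.15 = 267.7303 - 273.15 = -5.42

-5.42 degC


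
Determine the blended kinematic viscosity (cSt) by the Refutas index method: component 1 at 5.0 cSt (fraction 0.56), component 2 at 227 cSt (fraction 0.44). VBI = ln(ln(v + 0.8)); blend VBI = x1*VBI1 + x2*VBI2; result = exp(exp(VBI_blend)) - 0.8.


Refutas method: VBN_i = 14.534*ln(ln(visc_i + 0.8)) + 10.975, blended linearly by mass fraction; since VBN is linear in VBI_i = ln(ln(visc_i + 0.8)) and the fractions sum to 1, blend VBI directly: visc = exp(exp(VBI_blend)) - 0.8
VBI_1 = ln(ln(5.0 + 0.8)) = 0.564096
VBI_2 = ln(ln(227 + 0.8)) = 1.69166
VBI_blend = 0.56 * 0.564096 + 0.44 * 1.69166 = 1.06022
visc_blend = exp(exp(1.06022)) - 0.8 = 17.14

17.14 cSt


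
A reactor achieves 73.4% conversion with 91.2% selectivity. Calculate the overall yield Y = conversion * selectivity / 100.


Overall yield = conversion (%) * selectivity (%) / 100
Conversion = 73.4%, Selectivity = 91.2%
Y = 73.4 * 91.2 / 100
= 66.9408 %

66.9408 %


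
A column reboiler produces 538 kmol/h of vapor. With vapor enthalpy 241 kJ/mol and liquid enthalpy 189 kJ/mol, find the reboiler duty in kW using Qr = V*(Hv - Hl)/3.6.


Qr = 538 * (241 - 189) / 3.6 = 538 * 52 / 3.6 = 7771

7771 kW


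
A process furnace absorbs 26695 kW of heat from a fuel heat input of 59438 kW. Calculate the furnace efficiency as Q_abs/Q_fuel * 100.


Furnace efficiency = Q_absorbed / Q_fuel * 100
= 26695 / 59438 * 100 = 44.91

44.91 %


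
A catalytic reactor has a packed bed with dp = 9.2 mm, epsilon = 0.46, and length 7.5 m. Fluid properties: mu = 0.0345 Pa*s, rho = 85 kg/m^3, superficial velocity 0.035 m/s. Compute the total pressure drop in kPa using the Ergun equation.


dp = 9.2 mm = 0.0092 m
Viscous term = 150*0.0345*0.035*(1-0.46)^2 / (0.0092^2*0.46^3) = 6410.87
Inertial term = 1.75*85*0.035^2*(1-0.46) / (0.0092*0.46^3) = 109.882
dP/L = 6410.87 + 109.882 = 6520.75 Pa/m
dP = 6520.75 * 7.5 / 1000 = 48.91 kPa

48.91 kPa


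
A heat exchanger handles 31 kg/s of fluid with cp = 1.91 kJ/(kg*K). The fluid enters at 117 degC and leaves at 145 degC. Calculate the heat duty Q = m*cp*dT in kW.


Q = m_dot * cp * delta_T
delta_T = 145 - 117 = 28 K
Q = 31 * 1.91 * 28
= 59.21 * 28
= 1657.88 kW

1657.88 kW


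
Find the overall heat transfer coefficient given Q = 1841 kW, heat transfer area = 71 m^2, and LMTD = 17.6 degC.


From Q = U*A*LMTD, U = Q / (A * LMTD)
U = 1841 / (71 * 17.6) = 1841 / 1249.6 = 1.473

1.473 kW/(m^2*K)


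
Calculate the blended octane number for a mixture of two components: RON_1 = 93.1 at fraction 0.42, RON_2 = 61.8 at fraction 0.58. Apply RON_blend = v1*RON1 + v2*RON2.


Linear blending: RON_blend = sum(vi * RONi)
Contribution 1: 0.42 * 93.1 = 39.102
Contribution 2: 0.58 * 61.8 = 35.844
RON_blend = 39.102 + 35.844 = 74.946

74.946


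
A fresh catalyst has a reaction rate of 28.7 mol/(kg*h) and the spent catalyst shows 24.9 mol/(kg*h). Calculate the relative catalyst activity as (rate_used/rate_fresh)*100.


Activity (%) = (rate_used / rate_fresh) * 100
rate_used = 24.9, rate_fresh = 28.7
= (24.9 / 28.7) * 100
= 0.8676 * 100 = 86.76

86.76 %


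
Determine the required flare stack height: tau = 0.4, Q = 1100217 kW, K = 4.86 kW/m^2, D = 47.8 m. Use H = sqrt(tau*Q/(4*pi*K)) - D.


tau*Q/(4*pi*K) = 0.4 * 1100217 / (4 * pi * 4.86) = 7205.97
sqrt(7205.97) = 84.888
H = 84.888 - 47.8 = 37.09

37.09 m


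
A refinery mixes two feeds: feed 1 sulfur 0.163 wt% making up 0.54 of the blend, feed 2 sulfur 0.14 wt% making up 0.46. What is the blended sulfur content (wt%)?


Linear sulfur blending: S_blend = x1*S1 + x2*S2
Contribution 1: 0.54 * 0.163 = 0.08802 wt%
Contribution 2: 0.46 * 0.14 = 0.0644 wt%
S_blend = 0.08802 + 0.0644 = 0.15242

0.15242 wt%


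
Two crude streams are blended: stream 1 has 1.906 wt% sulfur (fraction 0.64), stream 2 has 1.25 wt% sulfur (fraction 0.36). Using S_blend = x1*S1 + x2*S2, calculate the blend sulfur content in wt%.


Linear sulfur blending: S_blend = x1*S1 + x2*S2
Contribution 1: 0.64 * 1.906 = 1.21984 wt%
Contribution 2: 0.36 * 1.25 = 0.45 wt%
S_blend = 1.21984 + 0.45 = 1.66984

1.66984 wt%


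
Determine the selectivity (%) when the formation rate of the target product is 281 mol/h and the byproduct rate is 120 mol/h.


Selectivity = desired / (desired + undesired) * 100
Total products = 281 + 120 = 401 mol/h
S = 281 / 401 * 100
= 0.7007 * 100
= 70.07 %

70.07 %


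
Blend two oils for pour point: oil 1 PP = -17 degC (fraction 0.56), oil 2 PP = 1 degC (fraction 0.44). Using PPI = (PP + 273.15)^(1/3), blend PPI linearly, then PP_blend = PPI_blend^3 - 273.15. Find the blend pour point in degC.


PPI_1 = (-17 + 273.15)^(1/3) = 6.350844
PPI_2 = (1 + 273.15)^(1/3) = 6.49625
PPI_blend = 0.56 * 6.350844 + 0.44 * 6.49625 = 6.414823
PP_blend = 6.414823^3 - 273.15 = 263.9697 - 273.15 = -9.18

-9.18 degC


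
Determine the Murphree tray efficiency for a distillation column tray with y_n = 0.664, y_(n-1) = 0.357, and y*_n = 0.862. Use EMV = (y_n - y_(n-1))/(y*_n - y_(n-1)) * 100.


Murphree vapor efficiency: EMV = (y_n - y_(n-1)) / (y*_n - y_(n-1)) * 100
EMV = (0.664 - 0.357) / (0.862 - 0.357) * 100 = 0.307 / 0.505 * 100 = 60.79

60.79 %


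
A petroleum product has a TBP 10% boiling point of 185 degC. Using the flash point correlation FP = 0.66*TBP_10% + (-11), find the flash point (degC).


FP = 0.66 * 185 + (-11) = 111.1

111.1 degC


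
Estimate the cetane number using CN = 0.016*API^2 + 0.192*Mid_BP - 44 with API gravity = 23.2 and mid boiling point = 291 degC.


CN = 0.016 * 23.2^2 + 0.192 * 291 - 44
CN = 8.61184 + 55.872 - 44 = 20.48384

20.48384


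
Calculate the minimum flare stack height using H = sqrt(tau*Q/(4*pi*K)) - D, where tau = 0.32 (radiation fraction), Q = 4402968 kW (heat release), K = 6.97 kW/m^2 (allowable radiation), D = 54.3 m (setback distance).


tau*Q/(4*pi*K) = 0.32 * 4402968 / (4 * pi * 6.97) = 16086.2
sqrt(16086.2) = 126.831
H = 126.831 - 54.3 = 72.53

72.53 m


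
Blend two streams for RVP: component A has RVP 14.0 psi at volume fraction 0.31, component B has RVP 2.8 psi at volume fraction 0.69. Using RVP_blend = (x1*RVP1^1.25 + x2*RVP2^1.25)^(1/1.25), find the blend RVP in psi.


Chevron index: RVP_blend = (sum xi*RVPi^1.25)^(1/1.25)
RVP^1.25 terms: 0.31 * 14.0^1.25 + 0.69 * 2.8^1.25 = 10.8942
RVP_blend = 10.8942^(1/1.25) = 6.757

6.757 psi


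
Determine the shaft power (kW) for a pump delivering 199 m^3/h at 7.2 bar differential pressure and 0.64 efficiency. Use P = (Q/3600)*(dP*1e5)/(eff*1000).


Q = 199 / 3600 = 0.0552778 m^3/s
P = 0.0552778 * (7.2 * 1e5) / 0.64 / 1000 = 62.19

62.19 kW


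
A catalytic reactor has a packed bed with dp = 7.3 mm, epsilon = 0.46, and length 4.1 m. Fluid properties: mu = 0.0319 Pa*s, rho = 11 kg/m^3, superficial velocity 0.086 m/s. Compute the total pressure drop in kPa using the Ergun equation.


dp = 7.3 mm = 0.0073 m
Viscous term = 150*0.0319*0.086*(1-0.46)^2 / (0.0073^2*0.46^3) = 23133.9
Inertial term = 1.75*11*0.086^2*(1-0.46) / (0.0073*0.46^3) = 108.199
dP/L = 23133.9 + 108.199 = 23242.1 Pa/m
dP = 23242.1 * 4.1 / 1000 = 95.29 kPa

95.29 kPa


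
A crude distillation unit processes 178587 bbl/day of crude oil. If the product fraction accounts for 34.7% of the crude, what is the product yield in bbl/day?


Crude throughput = 178587 bbl/day
Fraction yield = 34.7%
yield = throughput * fraction / 100
yield = 178587 * 34.7 / 100 = 61969.689

61969.689 bbl/day


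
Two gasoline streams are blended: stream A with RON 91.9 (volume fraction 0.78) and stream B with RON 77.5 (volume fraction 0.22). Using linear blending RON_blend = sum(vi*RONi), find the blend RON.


Linear blending: RON_blend = sum(vi * RONi)
Contribution 1: 0.78 * 91.9 = 71.682
Contribution 2: 0.22 * 77.5 = 17.05
RON_blend = 71.682 + 17.05 = 88.732

88.732


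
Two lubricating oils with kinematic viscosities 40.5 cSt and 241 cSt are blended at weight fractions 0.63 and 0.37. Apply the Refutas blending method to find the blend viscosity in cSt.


Refutas method: VBN_i = 14.534*ln(ln(visc_i + 0.8)) + 10.975, blended linearly by mass fraction; since VBN is linear in VBI_i = ln(ln(visc_i + 0.8)) and the fractions sum to 1, blend VBI directly: visc = exp(exp(VBI_blend)) - 0.8
VBI_1 = ln(ln(40.5 + 0.8)) = 1.31396
VBI_2 = ln(ln(241 + 0.8)) = 1.70258
VBI_blend = 0.63 * 1.31396 + 0.37 * 1.70258 = 1.45775
visc_blend = exp(exp(1.45775)) - 0.8 = 72.63

72.63 cSt


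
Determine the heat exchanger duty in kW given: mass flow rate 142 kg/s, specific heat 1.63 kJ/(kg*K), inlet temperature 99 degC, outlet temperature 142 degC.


Q = m_dot * cp * delta_T
delta_T = 142 - 99 = 43 K
Q = 142 * 1.63 * 43
= 231.46 * 43
= 9952.78 kW

9952.78 kW


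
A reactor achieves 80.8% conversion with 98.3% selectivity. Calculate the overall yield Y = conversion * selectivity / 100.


Overall yield = conversion (%) * selectivity (%) / 100
Conversion = 80.8%, Selectivity = 98.3%
Y = 80.8 * 98.3 / 100
= 79.4264 %

79.4264 %


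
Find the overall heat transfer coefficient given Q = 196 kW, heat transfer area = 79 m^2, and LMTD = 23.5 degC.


From Q = U*A*LMTD, U = Q / (A * LMTD)
U = 196 / (79 * 23.5) = 196 / 1856.5 = 0.1056

0.1056 kW/(m^2*K)


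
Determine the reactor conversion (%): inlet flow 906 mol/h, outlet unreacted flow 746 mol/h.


X = (F_in - F_out) / F_in * 100
Moles reacted = 906 - 746 = 160
X = 160 / 906 * 100
= 0.1766 * 100
= 17.66 %

17.66 %


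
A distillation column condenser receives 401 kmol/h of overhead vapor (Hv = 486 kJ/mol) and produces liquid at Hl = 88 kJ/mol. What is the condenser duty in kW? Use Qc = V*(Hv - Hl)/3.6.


Qc = 401 * (486 - 88) / 3.6 = 401 * 398 / 3.6 = 44330

44330 kW


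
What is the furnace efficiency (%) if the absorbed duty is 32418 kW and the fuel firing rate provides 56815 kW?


Furnace efficiency = Q_absorbed / Q_fuel * 100
= 32418 / 56815 * 100 = 57.06

57.06 %


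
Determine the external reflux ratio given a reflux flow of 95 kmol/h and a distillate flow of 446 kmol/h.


Reflux ratio definition: R = L / D (liquid returned / distillate withdrawn)
L = 95 kmol/h, D = 446 kmol/h
R = 95 / 446 = 0.2130

0.2130


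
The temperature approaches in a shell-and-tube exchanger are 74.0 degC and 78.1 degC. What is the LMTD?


LMTD = (dT1 - dT2) / ln(dT1/dT2)
= (74.0 - 78.1) / ln(74.0 / 78.1) = -4.1 / -0.053925 = 76.03

76.03 degC


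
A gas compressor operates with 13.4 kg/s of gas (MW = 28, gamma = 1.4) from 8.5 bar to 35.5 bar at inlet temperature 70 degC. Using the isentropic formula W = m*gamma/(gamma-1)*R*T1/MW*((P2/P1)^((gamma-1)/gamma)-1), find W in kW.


Isentropic work: W = m*(gamma/(gamma-1))*(R*T1/MW)*((P2/P1)^((gamma-1)/gamma) - 1)
T1 = 70 + 273.15 = 343.15 K
Pressure ratio = 35.5 / 8.5 = 4.17647
Exponent = (1.4 - 1)/1.4 = 0.285714
(P2/P1)^exp - 1 = 4.17647^0.285714 - 1 = 0.504437
W = 13.4 * 1.4 / 0.4 * 8.314 * 343.15 / 28 * 0.504437 = 2411

2411 kW


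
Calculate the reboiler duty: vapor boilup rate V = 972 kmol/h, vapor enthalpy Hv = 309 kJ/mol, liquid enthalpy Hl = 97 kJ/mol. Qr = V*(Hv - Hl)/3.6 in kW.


Qr = 972 * (309 - 97) / 3.6 = 972 * 212 / 3.6 = 57240

57240 kW


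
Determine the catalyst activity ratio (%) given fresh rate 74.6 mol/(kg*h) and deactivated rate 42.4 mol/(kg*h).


Activity (%) = (rate_used / rate_fresh) * 100
rate_used = 42.4, rate_fresh = 74.6
= (42.4 / 74.6) * 100
= 0.5684 * 100 = 56.84

56.84 %


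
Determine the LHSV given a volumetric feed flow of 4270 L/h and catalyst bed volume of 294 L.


LHSV = volumetric feed rate / catalyst volume
= 4270 L/h / 294 L
= 14.52 h^-1

14.52 h^-1


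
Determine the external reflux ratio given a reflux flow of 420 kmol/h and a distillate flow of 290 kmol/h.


Reflux ratio definition: R = L / D (liquid returned / distillate withdrawn)
L = 420 kmol/h, D = 290 kmol/h
R = 420 / 290 = 1.448

1.448


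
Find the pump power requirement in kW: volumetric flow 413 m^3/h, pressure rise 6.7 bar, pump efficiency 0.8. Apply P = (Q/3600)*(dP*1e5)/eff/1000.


Q = 413 / 3600 = 0.114722 m^3/s
P = 0.114722 * (6.7 * 1e5) / 0.8 / 1000 = 96.08

96.08 kW


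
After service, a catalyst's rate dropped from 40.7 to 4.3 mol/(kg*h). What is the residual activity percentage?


Activity (%) = (rate_used / rate_fresh) * 100
rate_used = 4.3, rate_fresh = 40.7
= (4.3 / 40.7) * 100
= 0.1057 * 100 = 10.57

10.57 %


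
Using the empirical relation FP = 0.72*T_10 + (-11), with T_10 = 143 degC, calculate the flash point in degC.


FP = 0.72 * 143 + (-11) = 91.96

91.96 degC


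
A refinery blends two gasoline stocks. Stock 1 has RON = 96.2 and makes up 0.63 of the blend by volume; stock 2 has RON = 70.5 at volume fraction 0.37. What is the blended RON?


Linear blending: RON_blend = sum(vi * RONi)
Contribution 1: 0.63 * 96.2 = 60.606
Contribution 2: 0.37 * 70.5 = 26.085
RON_blend = 60.606 + 26.085 = 86.691

86.691


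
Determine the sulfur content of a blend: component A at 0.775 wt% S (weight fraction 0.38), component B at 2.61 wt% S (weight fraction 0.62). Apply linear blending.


Linear sulfur blending: S_blend = x1*S1 + x2*S2
Contribution 1: 0.38 * 0.775 = 0.2945 wt%
Contribution 2: 0.62 * 2.61 = 1.6182 wt%
S_blend = 0.2945 + 1.6182 = 1.9127

1.9127 wt%


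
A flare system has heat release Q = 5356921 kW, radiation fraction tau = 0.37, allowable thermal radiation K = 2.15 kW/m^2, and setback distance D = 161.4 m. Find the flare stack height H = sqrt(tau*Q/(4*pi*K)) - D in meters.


tau*Q/(4*pi*K) = 0.37 * 5356921 / (4 * pi * 2.15) = 73361.6
sqrt(73361.6) = 270.853
H = 270.853 - 161.4 = 109.5

109.5 m


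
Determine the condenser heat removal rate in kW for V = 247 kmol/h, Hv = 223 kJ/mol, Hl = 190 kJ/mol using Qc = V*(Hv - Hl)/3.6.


Qc = 247 * (223 - 190) / 3.6 = 247 * 33 / 3.6 = 2264

2264 kW


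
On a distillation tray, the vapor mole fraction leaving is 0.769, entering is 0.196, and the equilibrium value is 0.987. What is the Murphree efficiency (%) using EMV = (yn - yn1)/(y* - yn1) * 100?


Murphree vapor efficiency: EMV = (y_n - y_(n-1)) / (y*_n - y_(n-1)) * 100
EMV = (0.769 - 0.196) / (0.987 - 0.196) * 100 = 0.573 / 0.791 * 100 = 72.44

72.44 %


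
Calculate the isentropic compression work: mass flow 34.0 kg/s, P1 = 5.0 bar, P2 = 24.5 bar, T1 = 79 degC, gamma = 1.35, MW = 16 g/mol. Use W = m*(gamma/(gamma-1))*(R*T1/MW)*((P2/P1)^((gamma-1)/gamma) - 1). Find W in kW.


Isentropic work: W = m*(gamma/(gamma-1))*(R*T1/MW)*((P2/P1)^((gamma-1)/gamma) - 1)
T1 = 79 + 273.15 = 352.15 K
Pressure ratio = 24.5 / 5.0 = 4.9
Exponent = (1.35 - 1)/1.35 = 0.259259
(P2/P1)^exp - 1 = 4.9^0.259259 - 1 = 0.50987
W = 34.0 * 1.35 / 0.35 * 8.314 * 352.15 / 16 * 0.50987 = 12240

12240 kW


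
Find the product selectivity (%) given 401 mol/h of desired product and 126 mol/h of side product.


Selectivity = desired / (desired + undesired) * 100
Total products = 401 + 126 = 527 mol/h
S = 401 / 527 * 100
= 0.7609 * 100
= 76.09 %

76.09 %


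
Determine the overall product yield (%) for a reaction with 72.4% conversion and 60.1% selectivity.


Overall yield = conversion (%) * selectivity (%) / 100
Conversion = 72.4%, Selectivity = 60.1%
Y = 72.4 * 60.1 / 100
= 43.5124 %

43.5124 %


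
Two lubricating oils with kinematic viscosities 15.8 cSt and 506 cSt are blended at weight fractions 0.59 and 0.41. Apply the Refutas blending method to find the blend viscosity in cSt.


Refutas method: VBN_i = 14.534*ln(ln(visc_i + 0.8)) + 10.975, blended linearly by mass fraction; since VBN is linear in VBI_i = ln(ln(visc_i + 0.8)) and the fractions sum to 1, blend VBI directly: visc = exp(exp(VBI_blend)) - 0.8
VBI_1 = ln(ln(15.8 + 0.8)) = 1.03297
VBI_2 = ln(ln(506 + 0.8)) = 1.82907
VBI_blend = 0.59 * 1.03297 + 0.41 * 1.82907 = 1.35937
visc_blend = exp(exp(1.35937)) - 0.8 = 48.29

48.29 cSt


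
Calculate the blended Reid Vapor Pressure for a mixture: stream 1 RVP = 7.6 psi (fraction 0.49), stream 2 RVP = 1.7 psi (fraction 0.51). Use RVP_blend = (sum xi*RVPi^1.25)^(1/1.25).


Chevron index: RVP_blend = (sum xi*RVPi^1.25)^(1/1.25)
RVP^1.25 terms: 0.49 * 7.6^1.25 + 0.51 * 1.7^1.25 = 7.17319
RVP_blend = 7.17319^(1/1.25) = 4.837

4.837 psi


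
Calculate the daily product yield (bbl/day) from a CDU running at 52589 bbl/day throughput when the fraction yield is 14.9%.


Crude throughput = 52589 bbl/day
Fraction yield = 14.9%
yield = throughput * fraction / 100
yield = 52589 * 14.9 / 100 = 7835.761

7835.761 bbl/day


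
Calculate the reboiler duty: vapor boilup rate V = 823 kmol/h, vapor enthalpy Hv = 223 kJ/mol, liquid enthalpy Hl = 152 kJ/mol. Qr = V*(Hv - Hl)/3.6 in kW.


Qr = 823 * (223 - 152) / 3.6 = 823 * 71 / 3.6 = 16230

16230 kW


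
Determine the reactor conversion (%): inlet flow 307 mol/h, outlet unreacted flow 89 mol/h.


X = (F_in - F_out) / F_in * 100
Moles reacted = 307 - 89 = 218
X = 218 / 307 * 100
= 0.7101 * 100
= 71.01 %

71.01 %


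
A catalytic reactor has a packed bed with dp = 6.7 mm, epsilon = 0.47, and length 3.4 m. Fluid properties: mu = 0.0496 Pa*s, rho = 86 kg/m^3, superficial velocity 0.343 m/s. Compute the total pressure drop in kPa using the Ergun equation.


dp = 6.7 mm = 0.0067 m
Viscous term = 150*0.0496*0.343*(1-0.47)^2 / (0.0067^2*0.47^3) = 153807
Inertial term = 1.75*86*0.343^2*(1-0.47) / (0.0067*0.47^3) = 13490.6
dP/L = 153807 + 13490.6 = 167298 Pa/m
dP = 167298 * 3.4 / 1000 = 568.8 kPa

568.8 kPa


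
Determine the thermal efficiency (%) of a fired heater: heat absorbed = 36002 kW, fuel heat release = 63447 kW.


Furnace efficiency = Q_absorbed / Q_fuel * 100
= 36002 / 63447 * 100 = 56.74

56.74 %


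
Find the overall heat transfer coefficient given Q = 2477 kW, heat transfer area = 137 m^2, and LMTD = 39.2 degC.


From Q = U*A*LMTD, U = Q / (A * LMTD)
U = 2477 / (137 * 39.2) = 2477 / 5370.4 = 0.4612

0.4612 kW/(m^2*K)


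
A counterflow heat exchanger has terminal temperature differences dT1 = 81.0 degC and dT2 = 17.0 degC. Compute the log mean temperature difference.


LMTD = (dT1 - dT2) / ln(dT1/dT2)
= (81.0 - 17.0) / ln(81.0 / 17.0) = 64 / 1.56124 = 40.99

40.99 degC


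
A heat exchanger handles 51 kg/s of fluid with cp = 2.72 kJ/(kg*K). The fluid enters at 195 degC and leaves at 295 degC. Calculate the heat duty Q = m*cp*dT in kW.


Q = m_dot * cp * delta_T
delta_T = 295 - 195 = 100 K
Q = 51 * 2.72 * 100
= 138.72 * 100
= 13872 kW

13872 kW


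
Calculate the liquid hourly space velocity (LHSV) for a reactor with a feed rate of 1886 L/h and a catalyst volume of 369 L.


LHSV = volumetric feed rate / catalyst volume
= 1886 L/h / 369 L
= 5.111 h^-1

5.111 h^-1


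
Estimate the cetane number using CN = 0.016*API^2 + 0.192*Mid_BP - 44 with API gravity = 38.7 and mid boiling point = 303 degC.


CN = 0.016 * 38.7^2 + 0.192 * 303 - 44
CN = 23.96304 + 58.176 - 44 = 38.13904

38.13904


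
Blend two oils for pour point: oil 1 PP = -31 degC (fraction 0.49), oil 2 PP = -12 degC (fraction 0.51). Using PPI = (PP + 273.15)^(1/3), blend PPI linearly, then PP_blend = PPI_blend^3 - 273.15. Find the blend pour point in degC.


PPI_1 = (-31 + 273.15)^(1/3) = 6.232967
PPI_2 = (-12 + 273.15)^(1/3) = 6.391901
PPI_blend = 0.49 * 6.232967 + 0.51 * 6.391901 = 6.314023
PP_blend = 6.314023^3 - 273.15 = 251.7204 - 273.15 = -21.43

-21.43 degC


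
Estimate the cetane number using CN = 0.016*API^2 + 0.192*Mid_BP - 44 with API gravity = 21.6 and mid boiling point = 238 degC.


CN = 0.016 * 21.6^2 + 0.192 * 238 - 44
CN = 7.46496 + 45.696 - 44 = 9.16096

9.16096


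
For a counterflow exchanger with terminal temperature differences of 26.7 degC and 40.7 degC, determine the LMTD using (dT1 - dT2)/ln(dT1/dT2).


LMTD = (dT1 - dT2) / ln(dT1/dT2)
= (26.7 - 40.7) / ln(26.7 / 40.7) = -14 / -0.421565 = 33.21

33.21 degC


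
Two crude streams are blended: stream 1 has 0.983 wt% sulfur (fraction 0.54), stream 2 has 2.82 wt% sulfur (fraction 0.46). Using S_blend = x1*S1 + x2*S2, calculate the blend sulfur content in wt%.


Linear sulfur blending: S_blend = x1*S1 + x2*S2
Contribution 1: 0.54 * 0.983 = 0.53082 wt%
Contribution 2: 0.46 * 2.82 = 1.2972 wt%
S_blend = 0.53082 + 1.2972 = 1.82802

1.82802 wt%


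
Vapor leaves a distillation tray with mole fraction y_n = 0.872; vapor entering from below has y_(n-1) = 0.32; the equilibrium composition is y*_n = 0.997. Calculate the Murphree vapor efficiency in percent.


Murphree vapor efficiency: EMV = (y_n - y_(n-1)) / (y*_n - y_(n-1)) * 100
EMV = (0.872 - 0.32) / (0.997 - 0.32) * 100 = 0.552 / 0.677 * 100 = 81.54

81.54 %
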